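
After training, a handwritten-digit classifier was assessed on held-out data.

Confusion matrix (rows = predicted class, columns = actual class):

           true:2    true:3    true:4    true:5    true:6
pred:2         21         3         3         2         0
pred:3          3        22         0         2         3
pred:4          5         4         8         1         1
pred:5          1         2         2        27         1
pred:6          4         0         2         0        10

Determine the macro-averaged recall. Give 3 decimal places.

Per-class recall (TP/(TP+FN)):
  2: TP=21, FN=3+5+1+4=13 → 21/34 = 0.6176
  3: TP=22, FN=3+4+2+0=9 → 22/31 = 0.7097
  4: TP=8, FN=3+0+2+2=7 → 8/15 = 0.5333
  5: TP=27, FN=2+2+1+0=5 → 27/32 = 0.8438
  6: TP=10, FN=0+3+1+1=5 → 10/15 = 0.6667
Macro-recall = mean = (0.6176 + 0.7097 + 0.5333 + 0.8438 + 0.6667) / 5 = 0.674

0.674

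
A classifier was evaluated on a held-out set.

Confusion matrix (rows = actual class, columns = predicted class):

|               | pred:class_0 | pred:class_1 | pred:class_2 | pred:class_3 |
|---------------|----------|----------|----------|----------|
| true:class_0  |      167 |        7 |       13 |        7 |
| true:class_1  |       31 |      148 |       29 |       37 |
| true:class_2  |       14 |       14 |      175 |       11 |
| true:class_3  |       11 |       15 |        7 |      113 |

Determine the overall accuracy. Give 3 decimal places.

0.755

Accuracy = trace / total = (167+148+175+113=603) / 799 = 603/799 = 0.755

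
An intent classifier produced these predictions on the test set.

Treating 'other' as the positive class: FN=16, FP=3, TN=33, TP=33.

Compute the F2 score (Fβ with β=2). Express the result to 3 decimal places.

Fβ = (1+β²)·TP / ((1+β²)·TP + β²·FN + FP), with β²=4
= 5·33 / (5·33 + 4·16 + 3) = 0.711

0.711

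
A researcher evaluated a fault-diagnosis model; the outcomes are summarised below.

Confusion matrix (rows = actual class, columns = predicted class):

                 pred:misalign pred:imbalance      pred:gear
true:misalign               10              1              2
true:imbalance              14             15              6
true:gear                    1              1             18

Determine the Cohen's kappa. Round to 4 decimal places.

Observed agreement pₒ = trace/N = 43/68 = 0.63235
Expected agreement pₑ = Σ (rowᵢ·colᵢ)/N² = (13·25 + 35·17 + 20·26)/68² = 0.31142
κ = (pₒ − pₑ)/(1 − pₑ) = (0.63235 − 0.31142)/(1 − 0.31142) = 0.4661

0.4661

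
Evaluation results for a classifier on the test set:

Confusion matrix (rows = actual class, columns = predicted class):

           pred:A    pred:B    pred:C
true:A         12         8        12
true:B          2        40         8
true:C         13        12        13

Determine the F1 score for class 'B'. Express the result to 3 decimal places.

0.727

One-vs-rest for 'B': TP = diagonal; FP = other classes predicted 'B'; FN = 'B' predicted as other.
F1 score = 2·TP/(2·TP+FP+FN).
B: TP=40, FP=8+12=20, FN=2+8=10 → 80/110 = 0.7273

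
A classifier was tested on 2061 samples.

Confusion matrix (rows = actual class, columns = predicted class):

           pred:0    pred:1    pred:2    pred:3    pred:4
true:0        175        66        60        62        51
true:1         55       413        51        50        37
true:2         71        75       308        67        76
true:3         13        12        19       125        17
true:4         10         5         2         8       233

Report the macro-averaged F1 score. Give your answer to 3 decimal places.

Per-class F1 score (2·TP/(2·TP+FP+FN)):
  0: TP=175, FP=55+71+13+10=149, FN=66+60+62+51=239 → 350/738 = 0.4743
  1: TP=413, FP=66+75+12+5=158, FN=55+51+50+37=193 → 826/1177 = 0.7018
  2: TP=308, FP=60+51+19+2=132, FN=71+75+67+76=289 → 616/1037 = 0.5940
  3: TP=125, FP=62+50+67+8=187, FN=13+12+19+17=61 → 250/498 = 0.5020
  4: TP=233, FP=51+37+76+17=181, FN=10+5+2+8=25 → 466/672 = 0.6935
Macro-F1 score = mean = (0.4743 + 0.7018 + 0.5940 + 0.5020 + 0.6935) / 5 = 0.593

0.593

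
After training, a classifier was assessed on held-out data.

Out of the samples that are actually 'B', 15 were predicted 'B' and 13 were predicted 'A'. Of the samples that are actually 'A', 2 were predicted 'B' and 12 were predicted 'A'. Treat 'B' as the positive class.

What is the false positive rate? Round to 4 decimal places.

FPR = FP/(FP+TN) = 2/(2+12) = 0.1429

0.1429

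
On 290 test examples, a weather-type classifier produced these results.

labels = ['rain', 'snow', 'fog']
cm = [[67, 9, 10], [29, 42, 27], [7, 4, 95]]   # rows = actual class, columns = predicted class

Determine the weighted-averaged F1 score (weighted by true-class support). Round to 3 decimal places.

0.688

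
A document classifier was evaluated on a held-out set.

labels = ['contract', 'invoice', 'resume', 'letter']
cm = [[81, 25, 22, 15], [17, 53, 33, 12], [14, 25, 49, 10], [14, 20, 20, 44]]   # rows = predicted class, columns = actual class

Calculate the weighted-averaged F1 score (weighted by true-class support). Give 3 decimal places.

0.496

Per-class F1 score (2·TP/(2·TP+FP+FN)):
  contract: TP=81, FP=25+22+15=62, FN=17+14+14=45 → 162/269 = 0.6022
  invoice: TP=53, FP=17+33+12=62, FN=25+25+20=70 → 106/238 = 0.4454
  resume: TP=49, FP=14+25+10=49, FN=22+33+20=75 → 98/222 = 0.4414
  letter: TP=44, FP=14+20+20=54, FN=15+12+10=37 → 88/179 = 0.4916
Weighted-F1 score = Σ (supportᵢ/N)·F1 scoreᵢ with N=454: (126/454)·0.6022 + (123/454)·0.4454 + (124/454)·0.4414 + (81/454)·0.4916 = 0.496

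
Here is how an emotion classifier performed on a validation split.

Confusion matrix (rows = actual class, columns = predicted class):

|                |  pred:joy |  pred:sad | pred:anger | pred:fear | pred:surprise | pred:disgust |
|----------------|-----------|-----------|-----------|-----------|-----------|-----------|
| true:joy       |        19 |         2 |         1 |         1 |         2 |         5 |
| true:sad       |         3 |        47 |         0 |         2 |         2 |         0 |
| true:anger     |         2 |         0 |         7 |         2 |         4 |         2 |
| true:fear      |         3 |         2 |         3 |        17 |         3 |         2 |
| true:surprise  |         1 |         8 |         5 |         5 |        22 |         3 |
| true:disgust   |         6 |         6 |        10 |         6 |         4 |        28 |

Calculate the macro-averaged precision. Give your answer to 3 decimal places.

Per-class precision (TP/(TP+FP)):
  joy: TP=19, FP=3+2+3+1+6=15 → 19/34 = 0.5588
  sad: TP=47, FP=2+0+2+8+6=18 → 47/65 = 0.7231
  anger: TP=7, FP=1+0+3+5+10=19 → 7/26 = 0.2692
  fear: TP=17, FP=1+2+2+5+6=16 → 17/33 = 0.5152
  surprise: TP=22, FP=2+2+4+3+4=15 → 22/37 = 0.5946
  disgust: TP=28, FP=5+0+2+2+3=12 → 28/40 = 0.7000
Macro-precision = mean = (0.5588 + 0.7231 + 0.2692 + 0.5152 + 0.5946 + 0.7000) / 6 = 0.560

0.560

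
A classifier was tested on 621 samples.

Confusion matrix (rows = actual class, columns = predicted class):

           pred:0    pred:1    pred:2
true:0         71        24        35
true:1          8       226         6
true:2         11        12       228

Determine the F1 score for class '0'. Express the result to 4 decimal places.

One-vs-rest for '0': TP = diagonal; FP = other classes predicted '0'; FN = '0' predicted as other.
F1 score = 2·TP/(2·TP+FP+FN).
0: TP=71, FP=8+11=19, FN=24+35=59 → 142/220 = 0.64545

0.6455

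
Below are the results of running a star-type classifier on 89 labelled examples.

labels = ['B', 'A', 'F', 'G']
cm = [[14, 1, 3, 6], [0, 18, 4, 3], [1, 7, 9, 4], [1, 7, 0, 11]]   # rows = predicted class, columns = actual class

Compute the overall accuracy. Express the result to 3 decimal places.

Accuracy = trace / total = (14+18+9+11=52) / 89 = 52/89 = 0.584

0.584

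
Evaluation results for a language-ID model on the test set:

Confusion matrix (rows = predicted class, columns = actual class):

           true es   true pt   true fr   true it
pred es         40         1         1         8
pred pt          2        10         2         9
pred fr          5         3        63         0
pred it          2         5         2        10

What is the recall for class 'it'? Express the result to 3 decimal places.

0.370

recall = TP/(TP+FN).
it: TP=10, FN=8+9+0=17 → 10/27 = 0.3704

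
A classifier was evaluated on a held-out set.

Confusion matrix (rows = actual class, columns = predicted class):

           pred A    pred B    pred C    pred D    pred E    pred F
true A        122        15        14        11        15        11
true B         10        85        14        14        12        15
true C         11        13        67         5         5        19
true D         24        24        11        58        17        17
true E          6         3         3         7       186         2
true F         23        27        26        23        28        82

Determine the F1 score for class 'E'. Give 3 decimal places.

0.791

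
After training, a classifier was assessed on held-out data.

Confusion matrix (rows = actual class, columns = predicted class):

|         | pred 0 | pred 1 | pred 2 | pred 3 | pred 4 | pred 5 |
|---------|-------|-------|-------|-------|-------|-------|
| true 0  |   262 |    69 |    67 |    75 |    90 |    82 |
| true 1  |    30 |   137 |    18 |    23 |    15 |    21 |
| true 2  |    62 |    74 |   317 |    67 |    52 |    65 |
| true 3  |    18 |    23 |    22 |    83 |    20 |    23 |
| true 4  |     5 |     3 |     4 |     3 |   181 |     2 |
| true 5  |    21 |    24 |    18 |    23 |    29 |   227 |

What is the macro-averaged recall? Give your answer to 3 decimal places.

0.580

Per-class recall (TP/(TP+FN)):
  0: TP=262, FN=69+67+75+90+82=383 → 262/645 = 0.4062
  1: TP=137, FN=30+18+23+15+21=107 → 137/244 = 0.5615
  2: TP=317, FN=62+74+67+52+65=320 → 317/637 = 0.4976
  3: TP=83, FN=18+23+22+20+23=106 → 83/189 = 0.4392
  4: TP=181, FN=5+3+4+3+2=17 → 181/198 = 0.9141
  5: TP=227, FN=21+24+18+23+29=115 → 227/342 = 0.6637
Macro-recall = mean = (0.4062 + 0.5615 + 0.4976 + 0.4392 + 0.9141 + 0.6637) / 6 = 0.580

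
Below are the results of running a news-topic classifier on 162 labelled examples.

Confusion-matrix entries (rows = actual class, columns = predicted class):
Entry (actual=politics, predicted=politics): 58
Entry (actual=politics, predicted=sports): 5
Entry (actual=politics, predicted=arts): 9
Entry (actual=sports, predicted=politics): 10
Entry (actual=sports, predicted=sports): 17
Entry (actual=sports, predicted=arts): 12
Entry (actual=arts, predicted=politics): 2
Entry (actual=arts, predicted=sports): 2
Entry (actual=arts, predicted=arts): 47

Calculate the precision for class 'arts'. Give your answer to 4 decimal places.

0.6912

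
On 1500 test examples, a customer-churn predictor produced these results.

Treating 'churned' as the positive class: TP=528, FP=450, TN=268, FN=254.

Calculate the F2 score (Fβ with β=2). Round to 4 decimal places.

0.6430

Fβ = (1+β²)·TP / ((1+β²)·TP + β²·FN + FP), with β²=4
= 5·528 / (5·528 + 4·254 + 450) = 0.6430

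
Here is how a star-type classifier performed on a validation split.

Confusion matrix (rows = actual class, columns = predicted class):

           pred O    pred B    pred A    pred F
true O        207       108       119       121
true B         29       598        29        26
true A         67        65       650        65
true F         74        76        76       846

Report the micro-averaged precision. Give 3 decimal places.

0.729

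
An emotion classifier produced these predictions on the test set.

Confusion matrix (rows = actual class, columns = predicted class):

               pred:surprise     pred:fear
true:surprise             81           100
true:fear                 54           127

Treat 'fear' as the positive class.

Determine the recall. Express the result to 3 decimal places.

Recall = TP/(TP+FN) = 127/(127+54) = 127/181 = 0.702

0.702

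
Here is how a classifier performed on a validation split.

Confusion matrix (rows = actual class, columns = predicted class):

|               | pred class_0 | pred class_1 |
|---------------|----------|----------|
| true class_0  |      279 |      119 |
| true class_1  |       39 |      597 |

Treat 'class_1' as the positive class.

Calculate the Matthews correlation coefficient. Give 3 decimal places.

0.674

MCC = (TP·TN − FP·FN) / √((TP+FP)(TP+FN)(TN+FP)(TN+FN))
Numerator = 597·279 − 119·39 = 161922
Denominator = √(716·636·398·318) = √57634208064 = 240071.2562
MCC = 161922 / 240071.2562 = 0.674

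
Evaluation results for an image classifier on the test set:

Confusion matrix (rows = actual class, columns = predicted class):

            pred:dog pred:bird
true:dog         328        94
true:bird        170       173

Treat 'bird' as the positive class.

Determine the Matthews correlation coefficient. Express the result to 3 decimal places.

0.294

MCC = (TP·TN − FP·FN) / √((TP+FP)(TP+FN)(TN+FP)(TN+FN))
Numerator = 173·328 − 94·170 = 40764
Denominator = √(267·343·422·498) = √19246296636 = 138731.0226
MCC = 40764 / 138731.0226 = 0.294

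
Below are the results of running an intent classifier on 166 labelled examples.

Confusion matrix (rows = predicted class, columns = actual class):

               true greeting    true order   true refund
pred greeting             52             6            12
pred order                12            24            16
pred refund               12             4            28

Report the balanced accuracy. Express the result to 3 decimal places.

0.630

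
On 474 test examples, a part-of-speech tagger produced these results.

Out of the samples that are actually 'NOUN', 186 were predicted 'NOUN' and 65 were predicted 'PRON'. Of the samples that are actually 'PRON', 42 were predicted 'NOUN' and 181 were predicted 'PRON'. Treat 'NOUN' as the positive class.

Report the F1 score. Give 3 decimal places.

0.777

Precision = TP/(TP+FP) = 186/228 = 0.8158
Recall = TP/(TP+FN) = 186/251 = 0.7410
F1 = 2·TP/(2·TP+FP+FN) = 372/479 = 0.777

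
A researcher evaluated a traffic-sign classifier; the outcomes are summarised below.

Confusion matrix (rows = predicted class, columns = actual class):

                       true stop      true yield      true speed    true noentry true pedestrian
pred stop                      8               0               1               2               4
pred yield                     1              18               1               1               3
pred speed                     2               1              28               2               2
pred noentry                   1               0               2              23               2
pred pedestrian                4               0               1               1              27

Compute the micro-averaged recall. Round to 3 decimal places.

Micro-averaging pools counts across classes: ΣTP=104, ΣFP=31, ΣFN=31.
Micro-recall = TP/(TP+FN) on pooled counts = 0.770 (equals overall accuracy in single-label multiclass).

0.770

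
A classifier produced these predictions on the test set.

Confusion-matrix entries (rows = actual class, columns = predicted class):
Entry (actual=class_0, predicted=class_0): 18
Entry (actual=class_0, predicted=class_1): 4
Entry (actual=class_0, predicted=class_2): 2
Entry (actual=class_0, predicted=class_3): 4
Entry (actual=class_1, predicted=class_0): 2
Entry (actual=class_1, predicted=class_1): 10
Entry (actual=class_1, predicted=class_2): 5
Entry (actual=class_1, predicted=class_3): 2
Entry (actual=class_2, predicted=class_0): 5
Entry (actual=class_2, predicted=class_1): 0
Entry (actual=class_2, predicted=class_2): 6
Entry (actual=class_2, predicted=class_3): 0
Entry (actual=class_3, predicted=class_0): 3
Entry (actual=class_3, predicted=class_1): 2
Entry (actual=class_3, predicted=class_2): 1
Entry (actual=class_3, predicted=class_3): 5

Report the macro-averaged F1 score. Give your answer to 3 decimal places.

0.537

Per-class F1 score (2·TP/(2·TP+FP+FN)):
  class_0: TP=18, FP=2+5+3=10, FN=4+2+4=10 → 36/56 = 0.6429
  class_1: TP=10, FP=4+0+2=6, FN=2+5+2=9 → 20/35 = 0.5714
  class_2: TP=6, FP=2+5+1=8, FN=5+0+0=5 → 12/25 = 0.4800
  class_3: TP=5, FP=4+2+0=6, FN=3+2+1=6 → 10/22 = 0.4545
Macro-F1 score = mean = (0.6429 + 0.5714 + 0.4800 + 0.4545) / 4 = 0.537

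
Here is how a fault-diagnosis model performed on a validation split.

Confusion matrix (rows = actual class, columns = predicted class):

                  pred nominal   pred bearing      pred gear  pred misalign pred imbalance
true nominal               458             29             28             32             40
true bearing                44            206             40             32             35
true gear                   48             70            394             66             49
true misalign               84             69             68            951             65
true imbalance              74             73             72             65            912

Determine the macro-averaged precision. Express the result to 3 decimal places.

Per-class precision (TP/(TP+FP)):
  nominal: TP=458, FP=44+48+84+74=250 → 458/708 = 0.6469
  bearing: TP=206, FP=29+70+69+73=241 → 206/447 = 0.4609
  gear: TP=394, FP=28+40+68+72=208 → 394/602 = 0.6545
  misalign: TP=951, FP=32+32+66+65=195 → 951/1146 = 0.8298
  imbalance: TP=912, FP=40+35+49+65=189 → 912/1101 = 0.8283
Macro-precision = mean = (0.6469 + 0.4609 + 0.6545 + 0.8298 + 0.8283) / 5 = 0.684

0.684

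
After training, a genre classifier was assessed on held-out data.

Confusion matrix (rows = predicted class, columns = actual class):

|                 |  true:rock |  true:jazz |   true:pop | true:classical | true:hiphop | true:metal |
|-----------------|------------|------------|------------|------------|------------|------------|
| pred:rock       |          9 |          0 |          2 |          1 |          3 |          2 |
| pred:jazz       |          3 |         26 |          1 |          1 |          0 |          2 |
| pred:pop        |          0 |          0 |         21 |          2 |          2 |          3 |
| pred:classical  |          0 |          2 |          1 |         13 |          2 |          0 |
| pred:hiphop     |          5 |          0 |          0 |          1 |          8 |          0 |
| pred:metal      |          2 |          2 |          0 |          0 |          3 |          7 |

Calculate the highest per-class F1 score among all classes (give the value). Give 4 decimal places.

Per-class F1 score (2·TP/(2·TP+FP+FN)):
  rock: TP=9, FP=0+2+1+3+2=8, FN=3+0+0+5+2=10 → 18/36 = 0.50000
  jazz: TP=26, FP=3+1+1+0+2=7, FN=0+0+2+0+2=4 → 52/63 = 0.82540
  pop: TP=21, FP=0+0+2+2+3=7, FN=2+1+1+0+0=4 → 42/53 = 0.79245
  classical: TP=13, FP=0+2+1+2+0=5, FN=1+1+2+1+0=5 → 26/36 = 0.72222
  hiphop: TP=8, FP=5+0+0+1+0=6, FN=3+0+2+2+3=10 → 16/32 = 0.50000
  metal: TP=7, FP=2+2+0+0+3=7, FN=2+2+3+0+0=7 → 14/28 = 0.50000
Highest is class 'jazz' with F1 score = 0.8254.

0.8254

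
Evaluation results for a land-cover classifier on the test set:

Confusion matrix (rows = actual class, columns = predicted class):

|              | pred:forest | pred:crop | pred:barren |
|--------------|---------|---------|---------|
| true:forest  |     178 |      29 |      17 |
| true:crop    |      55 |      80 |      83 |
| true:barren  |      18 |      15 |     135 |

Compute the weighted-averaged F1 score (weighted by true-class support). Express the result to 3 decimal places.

0.627

Per-class F1 score (2·TP/(2·TP+FP+FN)):
  forest: TP=178, FP=55+18=73, FN=29+17=46 → 356/475 = 0.7495
  crop: TP=80, FP=29+15=44, FN=55+83=138 → 160/342 = 0.4678
  barren: TP=135, FP=17+83=100, FN=18+15=33 → 270/403 = 0.6700
Weighted-F1 score = Σ (supportᵢ/N)·F1 scoreᵢ with N=610: (224/610)·0.7495 + (218/610)·0.4678 + (168/610)·0.6700 = 0.627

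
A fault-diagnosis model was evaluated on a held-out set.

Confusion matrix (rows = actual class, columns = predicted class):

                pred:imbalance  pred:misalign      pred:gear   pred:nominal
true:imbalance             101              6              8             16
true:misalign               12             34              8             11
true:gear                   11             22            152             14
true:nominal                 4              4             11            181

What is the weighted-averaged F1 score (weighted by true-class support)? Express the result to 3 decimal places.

Per-class F1 score (2·TP/(2·TP+FP+FN)):
  imbalance: TP=101, FP=12+11+4=27, FN=6+8+16=30 → 202/259 = 0.7799
  misalign: TP=34, FP=6+22+4=32, FN=12+8+11=31 → 68/131 = 0.5191
  gear: TP=152, FP=8+8+11=27, FN=11+22+14=47 → 304/378 = 0.8042
  nominal: TP=181, FP=16+11+14=41, FN=4+4+11=19 → 362/422 = 0.8578
Weighted-F1 score = Σ (supportᵢ/N)·F1 scoreᵢ with N=595: (131/595)·0.7799 + (65/595)·0.5191 + (199/595)·0.8042 + (200/595)·0.8578 = 0.786

0.786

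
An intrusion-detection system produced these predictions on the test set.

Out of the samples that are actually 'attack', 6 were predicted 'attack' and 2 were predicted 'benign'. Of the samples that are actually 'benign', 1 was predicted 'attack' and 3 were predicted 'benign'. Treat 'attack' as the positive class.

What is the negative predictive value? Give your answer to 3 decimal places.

0.600

NPV = TN/(TN+FN) = 3/(3+2) = 0.600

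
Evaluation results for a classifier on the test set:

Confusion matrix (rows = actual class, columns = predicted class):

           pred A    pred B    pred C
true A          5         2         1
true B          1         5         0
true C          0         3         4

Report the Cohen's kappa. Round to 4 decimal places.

0.5067

Observed agreement pₒ = trace/N = 14/21 = 0.66667
Expected agreement pₑ = Σ (rowᵢ·colᵢ)/N² = (8·6 + 6·10 + 7·5)/21² = 0.32426
κ = (pₒ − pₑ)/(1 − pₑ) = (0.66667 − 0.32426)/(1 − 0.32426) = 0.5067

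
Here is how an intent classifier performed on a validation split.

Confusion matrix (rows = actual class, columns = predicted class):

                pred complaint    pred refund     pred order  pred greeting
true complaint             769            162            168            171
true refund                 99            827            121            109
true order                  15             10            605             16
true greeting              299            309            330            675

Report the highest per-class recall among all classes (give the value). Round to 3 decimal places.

Per-class recall (TP/(TP+FN)):
  complaint: TP=769, FN=162+168+171=501 → 769/1270 = 0.6055
  refund: TP=827, FN=99+121+109=329 → 827/1156 = 0.7154
  order: TP=605, FN=15+10+16=41 → 605/646 = 0.9365
  greeting: TP=675, FN=299+309+330=938 → 675/1613 = 0.4185
Highest is class 'order' with recall = 0.937.

0.937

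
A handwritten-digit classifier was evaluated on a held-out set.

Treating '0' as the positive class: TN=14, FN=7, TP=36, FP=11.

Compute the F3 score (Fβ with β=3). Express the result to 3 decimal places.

Fβ = (1+β²)·TP / ((1+β²)·TP + β²·FN + FP), with β²=9
= 10·36 / (10·36 + 9·7 + 11) = 0.829

0.829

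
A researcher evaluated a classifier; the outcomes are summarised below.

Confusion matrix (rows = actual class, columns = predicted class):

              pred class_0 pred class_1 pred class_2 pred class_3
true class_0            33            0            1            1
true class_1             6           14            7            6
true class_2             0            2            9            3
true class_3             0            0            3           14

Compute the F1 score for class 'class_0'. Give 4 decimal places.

0.8919

Take TP from the diagonal, FP from the rest of the 'class_0' prediction marginal, FN from the rest of the 'class_0' actual marginal.
F1 score = 2·TP/(2·TP+FP+FN).
class_0: TP=33, FP=6+0+0=6, FN=0+1+1=2 → 66/74 = 0.89189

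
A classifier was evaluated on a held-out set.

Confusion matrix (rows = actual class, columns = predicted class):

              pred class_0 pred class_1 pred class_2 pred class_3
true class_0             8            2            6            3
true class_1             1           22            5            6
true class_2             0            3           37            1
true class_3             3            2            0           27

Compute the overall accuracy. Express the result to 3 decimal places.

0.746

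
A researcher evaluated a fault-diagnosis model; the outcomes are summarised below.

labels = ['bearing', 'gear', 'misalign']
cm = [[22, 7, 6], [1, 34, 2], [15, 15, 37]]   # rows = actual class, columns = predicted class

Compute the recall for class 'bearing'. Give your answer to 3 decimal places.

Take TP from the diagonal, FP from the rest of the 'bearing' prediction marginal, FN from the rest of the 'bearing' actual marginal.
recall = TP/(TP+FN).
bearing: TP=22, FN=7+6=13 → 22/35 = 0.6286

0.629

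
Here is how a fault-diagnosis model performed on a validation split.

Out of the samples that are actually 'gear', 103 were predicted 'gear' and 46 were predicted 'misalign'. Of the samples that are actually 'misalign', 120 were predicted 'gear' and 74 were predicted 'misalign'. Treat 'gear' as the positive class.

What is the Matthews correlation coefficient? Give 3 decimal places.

0.076

MCC = (TP·TN − FP·FN) / √((TP+FP)(TP+FN)(TN+FP)(TN+FN))
Numerator = 103·74 − 120·46 = 2102
Denominator = √(223·149·194·120) = √773524560 = 27812.3095
MCC = 2102 / 27812.3095 = 0.076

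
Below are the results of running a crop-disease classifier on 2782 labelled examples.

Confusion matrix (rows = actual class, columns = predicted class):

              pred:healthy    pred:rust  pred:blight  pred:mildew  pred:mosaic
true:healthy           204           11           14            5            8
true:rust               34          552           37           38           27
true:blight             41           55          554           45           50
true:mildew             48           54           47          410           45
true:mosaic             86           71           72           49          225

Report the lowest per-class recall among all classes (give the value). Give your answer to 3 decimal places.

Per-class recall (TP/(TP+FN)):
  healthy: TP=204, FN=11+14+5+8=38 → 204/242 = 0.8430
  rust: TP=552, FN=34+37+38+27=136 → 552/688 = 0.8023
  blight: TP=554, FN=41+55+45+50=191 → 554/745 = 0.7436
  mildew: TP=410, FN=48+54+47+45=194 → 410/604 = 0.6788
  mosaic: TP=225, FN=86+71+72+49=278 → 225/503 = 0.4473
Lowest is class 'mosaic' with recall = 0.447.

0.447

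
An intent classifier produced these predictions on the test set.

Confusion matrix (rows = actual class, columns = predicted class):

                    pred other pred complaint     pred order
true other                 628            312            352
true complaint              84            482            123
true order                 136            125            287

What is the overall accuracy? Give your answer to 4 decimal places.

Accuracy = trace / total = (628+482+287=1397) / 2529 = 1397/2529 = 0.5524

0.5524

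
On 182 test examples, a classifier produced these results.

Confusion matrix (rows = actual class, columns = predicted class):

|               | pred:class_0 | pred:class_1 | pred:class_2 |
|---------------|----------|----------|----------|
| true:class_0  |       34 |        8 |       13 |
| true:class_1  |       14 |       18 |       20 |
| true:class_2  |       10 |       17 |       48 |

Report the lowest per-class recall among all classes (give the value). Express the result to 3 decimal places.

0.346

Per-class recall (TP/(TP+FN)):
  class_0: TP=34, FN=8+13=21 → 34/55 = 0.6182
  class_1: TP=18, FN=14+20=34 → 18/52 = 0.3462
  class_2: TP=48, FN=10+17=27 → 48/75 = 0.6400
Lowest is class 'class_1' with recall = 0.346.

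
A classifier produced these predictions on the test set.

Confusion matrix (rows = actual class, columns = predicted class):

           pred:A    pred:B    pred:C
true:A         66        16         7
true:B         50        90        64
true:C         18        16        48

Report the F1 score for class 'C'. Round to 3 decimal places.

0.478

Treat 'C' as positive and all other classes as negative.
F1 score = 2·TP/(2·TP+FP+FN).
C: TP=48, FP=7+64=71, FN=18+16=34 → 96/201 = 0.4776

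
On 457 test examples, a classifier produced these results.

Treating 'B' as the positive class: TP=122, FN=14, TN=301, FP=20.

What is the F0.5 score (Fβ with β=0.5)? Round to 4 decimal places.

Fβ = (1+β²)·TP / ((1+β²)·TP + β²·FN + FP), with β²=1/4
= 1.25·122 / (1.25·122 + 0.25·14 + 20) = 0.8665

0.8665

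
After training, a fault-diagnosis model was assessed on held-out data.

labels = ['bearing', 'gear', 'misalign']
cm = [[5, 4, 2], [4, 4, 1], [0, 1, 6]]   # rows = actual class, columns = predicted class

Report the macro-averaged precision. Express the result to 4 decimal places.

0.5556

Per-class precision (TP/(TP+FP)):
  bearing: TP=5, FP=4+0=4 → 5/9 = 0.55556
  gear: TP=4, FP=4+1=5 → 4/9 = 0.44444
  misalign: TP=6, FP=2+1=3 → 6/9 = 0.66667
Macro-precision = mean = (0.55556 + 0.44444 + 0.66667) / 3 = 0.5556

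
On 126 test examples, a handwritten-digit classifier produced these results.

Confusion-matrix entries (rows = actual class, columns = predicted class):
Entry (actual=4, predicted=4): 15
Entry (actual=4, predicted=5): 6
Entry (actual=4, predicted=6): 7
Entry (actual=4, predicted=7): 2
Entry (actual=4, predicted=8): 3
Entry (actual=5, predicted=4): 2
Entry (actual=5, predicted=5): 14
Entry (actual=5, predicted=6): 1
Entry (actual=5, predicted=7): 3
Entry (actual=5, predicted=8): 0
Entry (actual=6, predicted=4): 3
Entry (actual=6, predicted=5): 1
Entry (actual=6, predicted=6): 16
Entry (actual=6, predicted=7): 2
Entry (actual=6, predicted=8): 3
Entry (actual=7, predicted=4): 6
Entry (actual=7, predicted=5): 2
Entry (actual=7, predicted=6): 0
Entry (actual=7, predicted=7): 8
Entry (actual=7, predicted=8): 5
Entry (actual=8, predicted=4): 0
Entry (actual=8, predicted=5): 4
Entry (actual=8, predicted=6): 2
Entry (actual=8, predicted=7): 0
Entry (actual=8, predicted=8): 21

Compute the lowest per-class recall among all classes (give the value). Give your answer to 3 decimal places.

0.381

Per-class recall (TP/(TP+FN)):
  4: TP=15, FN=6+7+2+3=18 → 15/33 = 0.4545
  5: TP=14, FN=2+1+3+0=6 → 14/20 = 0.7000
  6: TP=16, FN=3+1+2+3=9 → 16/25 = 0.6400
  7: TP=8, FN=6+2+0+5=13 → 8/21 = 0.3810
  8: TP=21, FN=0+4+2+0=6 → 21/27 = 0.7778
Lowest is class '7' with recall = 0.381.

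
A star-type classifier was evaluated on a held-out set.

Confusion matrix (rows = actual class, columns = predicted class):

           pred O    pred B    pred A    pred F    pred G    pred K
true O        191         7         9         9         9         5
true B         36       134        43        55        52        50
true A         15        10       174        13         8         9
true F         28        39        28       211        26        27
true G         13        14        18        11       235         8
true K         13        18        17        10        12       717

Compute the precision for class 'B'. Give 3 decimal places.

0.604

Take TP from the diagonal, FP from the rest of the 'B' prediction marginal, FN from the rest of the 'B' actual marginal.
precision = TP/(TP+FP).
B: TP=134, FP=7+10+39+14+18=88 → 134/222 = 0.6036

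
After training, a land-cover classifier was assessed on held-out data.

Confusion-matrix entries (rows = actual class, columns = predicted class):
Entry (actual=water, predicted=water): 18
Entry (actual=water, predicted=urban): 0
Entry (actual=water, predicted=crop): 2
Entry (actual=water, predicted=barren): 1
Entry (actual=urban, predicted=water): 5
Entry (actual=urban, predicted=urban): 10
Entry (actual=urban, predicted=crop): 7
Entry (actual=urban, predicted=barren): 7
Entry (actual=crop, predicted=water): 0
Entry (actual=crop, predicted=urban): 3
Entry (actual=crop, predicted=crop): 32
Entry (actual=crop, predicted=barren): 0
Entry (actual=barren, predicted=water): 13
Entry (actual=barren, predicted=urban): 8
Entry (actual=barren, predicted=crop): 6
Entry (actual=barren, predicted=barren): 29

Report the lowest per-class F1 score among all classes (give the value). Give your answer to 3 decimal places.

0.400

Per-class F1 score (2·TP/(2·TP+FP+FN)):
  water: TP=18, FP=5+0+13=18, FN=0+2+1=3 → 36/57 = 0.6316
  urban: TP=10, FP=0+3+8=11, FN=5+7+7=19 → 20/50 = 0.4000
  crop: TP=32, FP=2+7+6=15, FN=0+3+0=3 → 64/82 = 0.7805
  barren: TP=29, FP=1+7+0=8, FN=13+8+6=27 → 58/93 = 0.6237
Lowest is class 'urban' with F1 score = 0.400.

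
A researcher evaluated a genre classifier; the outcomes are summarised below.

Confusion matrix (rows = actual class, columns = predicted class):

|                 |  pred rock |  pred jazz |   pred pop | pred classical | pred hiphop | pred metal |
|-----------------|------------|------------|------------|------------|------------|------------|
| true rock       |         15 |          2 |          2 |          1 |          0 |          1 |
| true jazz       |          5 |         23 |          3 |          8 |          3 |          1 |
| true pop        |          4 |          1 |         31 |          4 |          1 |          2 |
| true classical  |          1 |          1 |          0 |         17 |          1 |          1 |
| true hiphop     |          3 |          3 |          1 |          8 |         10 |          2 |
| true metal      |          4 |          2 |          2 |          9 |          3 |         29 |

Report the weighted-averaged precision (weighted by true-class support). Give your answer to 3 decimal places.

0.672

Per-class precision (TP/(TP+FP)):
  rock: TP=15, FP=5+4+1+3+4=17 → 15/32 = 0.4688
  jazz: TP=23, FP=2+1+1+3+2=9 → 23/32 = 0.7188
  pop: TP=31, FP=2+3+0+1+2=8 → 31/39 = 0.7949
  classical: TP=17, FP=1+8+4+8+9=30 → 17/47 = 0.3617
  hiphop: TP=10, FP=0+3+1+1+3=8 → 10/18 = 0.5556
  metal: TP=29, FP=1+1+2+1+2=7 → 29/36 = 0.8056
Weighted-precision = Σ (supportᵢ/N)·precisionᵢ with N=204: (21/204)·0.4688 + (43/204)·0.7188 + (43/204)·0.7949 + (21/204)·0.3617 + (27/204)·0.5556 + (49/204)·0.8056 = 0.672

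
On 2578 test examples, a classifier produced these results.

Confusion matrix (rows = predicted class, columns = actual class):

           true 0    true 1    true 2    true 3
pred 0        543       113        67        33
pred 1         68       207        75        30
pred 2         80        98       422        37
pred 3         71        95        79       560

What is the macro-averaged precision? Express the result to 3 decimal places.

0.655

Per-class precision (TP/(TP+FP)):
  0: TP=543, FP=113+67+33=213 → 543/756 = 0.7183
  1: TP=207, FP=68+75+30=173 → 207/380 = 0.5447
  2: TP=422, FP=80+98+37=215 → 422/637 = 0.6625
  3: TP=560, FP=71+95+79=245 → 560/805 = 0.6957
Macro-precision = mean = (0.7183 + 0.5447 + 0.6625 + 0.6957) / 4 = 0.655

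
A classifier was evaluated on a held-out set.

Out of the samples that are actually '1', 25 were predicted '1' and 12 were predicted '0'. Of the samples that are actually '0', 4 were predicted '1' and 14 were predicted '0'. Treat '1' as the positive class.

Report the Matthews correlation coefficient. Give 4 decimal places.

MCC = (TP·TN − FP·FN) / √((TP+FP)(TP+FN)(TN+FP)(TN+FN))
Numerator = 25·14 − 4·12 = 302
Denominator = √(29·37·18·26) = √502164 = 708.6353
MCC = 302 / 708.6353 = 0.4262

0.4262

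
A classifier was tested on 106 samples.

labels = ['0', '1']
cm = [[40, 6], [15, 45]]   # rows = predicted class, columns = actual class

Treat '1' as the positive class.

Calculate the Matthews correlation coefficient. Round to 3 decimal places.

MCC = (TP·TN − FP·FN) / √((TP+FP)(TP+FN)(TN+FP)(TN+FN))
Numerator = 45·40 − 15·6 = 1710
Denominator = √(60·51·55·46) = √7741800 = 2782.4090
MCC = 1710 / 2782.4090 = 0.615

0.615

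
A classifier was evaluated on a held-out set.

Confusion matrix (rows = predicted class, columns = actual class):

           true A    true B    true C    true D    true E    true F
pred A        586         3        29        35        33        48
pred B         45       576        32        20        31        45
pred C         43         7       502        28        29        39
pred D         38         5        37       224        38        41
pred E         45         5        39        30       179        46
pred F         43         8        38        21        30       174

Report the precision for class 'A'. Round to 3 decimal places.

0.798

Take TP from the diagonal, FP from the rest of the 'A' prediction marginal, FN from the rest of the 'A' actual marginal.
precision = TP/(TP+FP).
A: TP=586, FP=3+29+35+33+48=148 → 586/734 = 0.7984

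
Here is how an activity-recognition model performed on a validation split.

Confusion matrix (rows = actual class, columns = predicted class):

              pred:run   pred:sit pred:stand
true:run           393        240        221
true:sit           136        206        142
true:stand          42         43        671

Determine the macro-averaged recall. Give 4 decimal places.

Per-class recall (TP/(TP+FN)):
  run: TP=393, FN=240+221=461 → 393/854 = 0.46019
  sit: TP=206, FN=136+142=278 → 206/484 = 0.42562
  stand: TP=671, FN=42+43=85 → 671/756 = 0.88757
Macro-recall = mean = (0.46019 + 0.42562 + 0.88757) / 3 = 0.5911

0.5911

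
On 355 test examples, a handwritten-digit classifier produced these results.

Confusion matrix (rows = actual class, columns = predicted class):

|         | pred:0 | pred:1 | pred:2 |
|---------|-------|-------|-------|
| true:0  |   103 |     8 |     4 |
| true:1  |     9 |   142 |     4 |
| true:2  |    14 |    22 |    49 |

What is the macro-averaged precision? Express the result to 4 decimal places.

0.8342

Per-class precision (TP/(TP+FP)):
  0: TP=103, FP=9+14=23 → 103/126 = 0.81746
  1: TP=142, FP=8+22=30 → 142/172 = 0.82558
  2: TP=49, FP=4+4=8 → 49/57 = 0.85965
Macro-precision = mean = (0.81746 + 0.82558 + 0.85965) / 3 = 0.8342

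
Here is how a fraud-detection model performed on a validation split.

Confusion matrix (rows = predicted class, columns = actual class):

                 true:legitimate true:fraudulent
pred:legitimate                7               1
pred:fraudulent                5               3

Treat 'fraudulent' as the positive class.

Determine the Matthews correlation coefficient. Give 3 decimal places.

0.289

MCC = (TP·TN − FP·FN) / √((TP+FP)(TP+FN)(TN+FP)(TN+FN))
Numerator = 3·7 − 5·1 = 16
Denominator = √(8·4·12·8) = √3072 = 55.4256
MCC = 16 / 55.4256 = 0.289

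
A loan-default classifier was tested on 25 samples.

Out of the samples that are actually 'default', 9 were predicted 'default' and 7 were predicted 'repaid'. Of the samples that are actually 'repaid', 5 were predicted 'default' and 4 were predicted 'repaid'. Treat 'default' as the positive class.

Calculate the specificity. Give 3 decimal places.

Specificity = TN/(TN+FP) = 4/(4+5) = 0.444

0.444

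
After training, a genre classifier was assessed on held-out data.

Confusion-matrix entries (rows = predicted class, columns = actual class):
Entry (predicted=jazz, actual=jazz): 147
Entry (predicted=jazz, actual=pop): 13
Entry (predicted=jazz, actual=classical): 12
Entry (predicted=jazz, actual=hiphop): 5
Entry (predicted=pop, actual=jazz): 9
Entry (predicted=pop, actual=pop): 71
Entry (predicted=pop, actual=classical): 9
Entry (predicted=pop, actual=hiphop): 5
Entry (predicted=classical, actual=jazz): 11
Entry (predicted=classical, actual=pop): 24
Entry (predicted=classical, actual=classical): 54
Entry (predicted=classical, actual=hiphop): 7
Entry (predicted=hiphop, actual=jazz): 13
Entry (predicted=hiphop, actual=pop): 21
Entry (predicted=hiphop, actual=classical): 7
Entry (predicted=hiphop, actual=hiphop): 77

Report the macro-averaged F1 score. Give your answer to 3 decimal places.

Per-class F1 score (2·TP/(2·TP+FP+FN)):
  jazz: TP=147, FP=13+12+5=30, FN=9+11+13=33 → 294/357 = 0.8235
  pop: TP=71, FP=9+9+5=23, FN=13+24+21=58 → 142/223 = 0.6368
  classical: TP=54, FP=11+24+7=42, FN=12+9+7=28 → 108/178 = 0.6067
  hiphop: TP=77, FP=13+21+7=41, FN=5+5+7=17 → 154/212 = 0.7264
Macro-F1 score = mean = (0.8235 + 0.6368 + 0.6067 + 0.7264) / 4 = 0.698

0.698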